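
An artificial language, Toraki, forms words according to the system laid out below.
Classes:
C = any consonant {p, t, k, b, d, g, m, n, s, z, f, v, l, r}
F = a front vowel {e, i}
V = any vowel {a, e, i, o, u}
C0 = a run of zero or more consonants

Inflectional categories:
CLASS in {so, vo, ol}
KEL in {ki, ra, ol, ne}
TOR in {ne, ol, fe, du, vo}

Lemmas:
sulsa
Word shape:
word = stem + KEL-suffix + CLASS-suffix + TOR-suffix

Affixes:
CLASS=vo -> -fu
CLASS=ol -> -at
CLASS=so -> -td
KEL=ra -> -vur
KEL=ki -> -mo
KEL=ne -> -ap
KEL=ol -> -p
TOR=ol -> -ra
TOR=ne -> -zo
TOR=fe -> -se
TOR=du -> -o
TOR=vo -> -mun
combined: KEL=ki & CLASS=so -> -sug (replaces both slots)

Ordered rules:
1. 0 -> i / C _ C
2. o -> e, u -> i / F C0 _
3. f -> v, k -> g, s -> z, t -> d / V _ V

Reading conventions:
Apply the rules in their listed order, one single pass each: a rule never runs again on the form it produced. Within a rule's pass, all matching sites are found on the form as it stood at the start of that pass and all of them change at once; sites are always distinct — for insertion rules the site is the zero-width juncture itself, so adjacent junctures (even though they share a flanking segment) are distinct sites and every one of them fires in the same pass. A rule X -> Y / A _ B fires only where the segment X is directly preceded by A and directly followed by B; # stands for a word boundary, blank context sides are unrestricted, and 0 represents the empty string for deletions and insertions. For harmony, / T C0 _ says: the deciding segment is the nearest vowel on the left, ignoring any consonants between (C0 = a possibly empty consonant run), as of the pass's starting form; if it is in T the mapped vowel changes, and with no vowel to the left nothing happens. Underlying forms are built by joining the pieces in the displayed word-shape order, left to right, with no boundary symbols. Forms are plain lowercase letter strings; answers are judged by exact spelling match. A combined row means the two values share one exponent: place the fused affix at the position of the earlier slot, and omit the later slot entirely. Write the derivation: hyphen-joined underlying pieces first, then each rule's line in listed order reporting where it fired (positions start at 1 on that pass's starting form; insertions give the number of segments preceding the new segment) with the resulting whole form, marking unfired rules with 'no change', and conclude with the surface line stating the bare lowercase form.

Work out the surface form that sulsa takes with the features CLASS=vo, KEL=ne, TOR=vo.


underlying: sulsa-ap-fu-mun
1. 0 -> i / C _ C: inserts after position(s) 3, 7: sulisaapifumun
2. o -> e, u -> i / F C0 _: fires at position(s) 11: sulisaapifimun
3. f -> v, k -> g, s -> z, t -> d / V _ V: fires at position(s) 5, 10: sulizaapivimun
surface: sulizaapivimun


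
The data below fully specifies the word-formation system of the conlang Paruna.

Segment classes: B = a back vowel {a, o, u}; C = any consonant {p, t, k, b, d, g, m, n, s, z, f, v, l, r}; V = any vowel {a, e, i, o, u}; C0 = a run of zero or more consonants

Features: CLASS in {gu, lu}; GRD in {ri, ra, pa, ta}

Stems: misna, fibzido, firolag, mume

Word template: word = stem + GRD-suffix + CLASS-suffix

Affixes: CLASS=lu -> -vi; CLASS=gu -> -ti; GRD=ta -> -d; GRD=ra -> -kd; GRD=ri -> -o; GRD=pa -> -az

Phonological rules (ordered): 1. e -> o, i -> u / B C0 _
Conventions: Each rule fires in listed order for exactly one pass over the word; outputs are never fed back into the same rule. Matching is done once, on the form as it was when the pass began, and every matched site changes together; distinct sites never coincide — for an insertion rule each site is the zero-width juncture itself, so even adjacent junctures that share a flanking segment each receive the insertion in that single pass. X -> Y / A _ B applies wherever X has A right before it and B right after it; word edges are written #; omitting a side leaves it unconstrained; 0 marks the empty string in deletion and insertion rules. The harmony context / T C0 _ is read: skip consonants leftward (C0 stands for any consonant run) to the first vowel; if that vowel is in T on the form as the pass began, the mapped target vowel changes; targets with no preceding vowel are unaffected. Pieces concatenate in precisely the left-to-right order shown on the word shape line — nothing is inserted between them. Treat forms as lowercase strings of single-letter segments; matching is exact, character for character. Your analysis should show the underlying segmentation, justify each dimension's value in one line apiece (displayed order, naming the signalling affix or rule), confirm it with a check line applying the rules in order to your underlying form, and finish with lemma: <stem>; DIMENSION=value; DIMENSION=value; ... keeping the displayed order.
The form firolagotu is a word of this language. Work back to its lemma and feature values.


underlying: firolag-o-ti
CLASS=gu - signalled by the affix -ti
GRD=ri - signalled by the affix -o
check: firolagoti -> firolagotu
lemma: firolag; CLASS=gu; GRD=ri


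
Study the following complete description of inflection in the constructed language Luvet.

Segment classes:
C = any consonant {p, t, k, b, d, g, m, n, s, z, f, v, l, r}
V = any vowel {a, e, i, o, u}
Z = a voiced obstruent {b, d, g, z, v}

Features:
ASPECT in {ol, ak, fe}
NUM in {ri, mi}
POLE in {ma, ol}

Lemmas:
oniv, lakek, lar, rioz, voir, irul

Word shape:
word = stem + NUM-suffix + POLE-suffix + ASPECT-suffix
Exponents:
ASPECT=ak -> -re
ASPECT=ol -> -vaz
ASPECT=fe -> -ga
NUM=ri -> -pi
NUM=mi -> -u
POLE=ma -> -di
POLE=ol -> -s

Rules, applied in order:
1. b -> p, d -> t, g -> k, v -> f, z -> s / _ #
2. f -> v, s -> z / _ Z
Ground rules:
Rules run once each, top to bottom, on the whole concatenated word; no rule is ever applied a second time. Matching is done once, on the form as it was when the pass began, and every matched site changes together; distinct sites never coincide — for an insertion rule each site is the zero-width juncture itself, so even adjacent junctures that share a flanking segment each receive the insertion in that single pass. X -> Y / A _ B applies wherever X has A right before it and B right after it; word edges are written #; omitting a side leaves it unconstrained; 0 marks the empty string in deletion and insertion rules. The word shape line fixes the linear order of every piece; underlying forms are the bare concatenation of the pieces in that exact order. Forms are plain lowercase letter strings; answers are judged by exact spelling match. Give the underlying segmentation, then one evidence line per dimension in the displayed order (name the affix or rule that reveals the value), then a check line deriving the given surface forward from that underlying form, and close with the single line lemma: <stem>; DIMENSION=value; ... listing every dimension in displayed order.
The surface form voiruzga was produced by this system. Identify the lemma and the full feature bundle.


underlying: voir-u-s-ga
ASPECT=fe - signalled by the affix -ga
NUM=mi - signalled by the affix -u
POLE=ol - signalled by the affix -s
check: voirusga -> voirusga -> voiruzga
lemma: voir; ASPECT=fe; NUM=mi; POLE=ol


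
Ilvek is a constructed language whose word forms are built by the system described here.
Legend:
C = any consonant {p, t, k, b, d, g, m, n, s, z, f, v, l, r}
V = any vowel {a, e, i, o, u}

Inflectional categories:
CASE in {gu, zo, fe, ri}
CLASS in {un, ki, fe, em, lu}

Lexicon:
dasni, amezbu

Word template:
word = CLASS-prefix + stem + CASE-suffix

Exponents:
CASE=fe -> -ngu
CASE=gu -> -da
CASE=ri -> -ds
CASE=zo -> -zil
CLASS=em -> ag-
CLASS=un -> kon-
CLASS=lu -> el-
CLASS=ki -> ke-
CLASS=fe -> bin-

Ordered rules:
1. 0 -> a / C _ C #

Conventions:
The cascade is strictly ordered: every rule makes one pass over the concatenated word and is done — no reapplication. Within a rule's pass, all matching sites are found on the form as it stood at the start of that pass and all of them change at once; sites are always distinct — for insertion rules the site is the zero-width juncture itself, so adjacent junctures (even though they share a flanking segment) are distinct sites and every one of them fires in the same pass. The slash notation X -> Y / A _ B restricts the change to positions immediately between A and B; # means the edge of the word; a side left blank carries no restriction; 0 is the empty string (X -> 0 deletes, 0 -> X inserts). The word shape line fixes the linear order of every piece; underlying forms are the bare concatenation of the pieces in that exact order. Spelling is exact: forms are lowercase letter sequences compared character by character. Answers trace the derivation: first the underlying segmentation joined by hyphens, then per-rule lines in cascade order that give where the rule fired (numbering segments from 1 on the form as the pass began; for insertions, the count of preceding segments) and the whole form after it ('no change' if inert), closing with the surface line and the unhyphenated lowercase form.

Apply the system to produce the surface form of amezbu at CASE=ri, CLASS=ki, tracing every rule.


underlying: ke-amezbu-ds
1. 0 -> a / C _ C #: inserts after position(s) 9: keamezbudas
surface: keamezbudas


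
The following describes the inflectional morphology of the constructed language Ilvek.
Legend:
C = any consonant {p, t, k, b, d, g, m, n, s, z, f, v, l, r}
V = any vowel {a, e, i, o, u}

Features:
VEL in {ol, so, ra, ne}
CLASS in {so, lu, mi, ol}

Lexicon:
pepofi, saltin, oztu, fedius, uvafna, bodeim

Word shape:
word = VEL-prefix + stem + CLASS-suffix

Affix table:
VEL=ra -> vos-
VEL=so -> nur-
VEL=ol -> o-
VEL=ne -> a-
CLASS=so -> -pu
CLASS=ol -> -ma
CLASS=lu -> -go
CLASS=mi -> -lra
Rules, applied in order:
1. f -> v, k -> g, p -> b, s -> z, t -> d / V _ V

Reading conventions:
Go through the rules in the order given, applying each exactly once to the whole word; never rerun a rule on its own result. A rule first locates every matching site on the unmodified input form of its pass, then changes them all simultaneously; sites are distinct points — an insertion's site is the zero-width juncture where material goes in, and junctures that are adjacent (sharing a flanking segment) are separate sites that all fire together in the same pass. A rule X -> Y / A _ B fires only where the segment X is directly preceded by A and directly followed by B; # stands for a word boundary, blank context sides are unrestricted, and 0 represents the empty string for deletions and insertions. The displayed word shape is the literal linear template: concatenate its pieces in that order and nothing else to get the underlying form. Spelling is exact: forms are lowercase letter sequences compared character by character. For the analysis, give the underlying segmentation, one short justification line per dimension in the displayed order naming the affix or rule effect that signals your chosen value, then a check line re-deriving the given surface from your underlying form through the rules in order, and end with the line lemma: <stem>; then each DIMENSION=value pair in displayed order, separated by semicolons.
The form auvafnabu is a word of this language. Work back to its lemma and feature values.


underlying: a-uvafna-pu
VEL=ne - signalled by the affix a-
CLASS=so - signalled by the affix -pu
check: auvafnapu -> auvafnabu
lemma: uvafna; VEL=ne; CLASS=so


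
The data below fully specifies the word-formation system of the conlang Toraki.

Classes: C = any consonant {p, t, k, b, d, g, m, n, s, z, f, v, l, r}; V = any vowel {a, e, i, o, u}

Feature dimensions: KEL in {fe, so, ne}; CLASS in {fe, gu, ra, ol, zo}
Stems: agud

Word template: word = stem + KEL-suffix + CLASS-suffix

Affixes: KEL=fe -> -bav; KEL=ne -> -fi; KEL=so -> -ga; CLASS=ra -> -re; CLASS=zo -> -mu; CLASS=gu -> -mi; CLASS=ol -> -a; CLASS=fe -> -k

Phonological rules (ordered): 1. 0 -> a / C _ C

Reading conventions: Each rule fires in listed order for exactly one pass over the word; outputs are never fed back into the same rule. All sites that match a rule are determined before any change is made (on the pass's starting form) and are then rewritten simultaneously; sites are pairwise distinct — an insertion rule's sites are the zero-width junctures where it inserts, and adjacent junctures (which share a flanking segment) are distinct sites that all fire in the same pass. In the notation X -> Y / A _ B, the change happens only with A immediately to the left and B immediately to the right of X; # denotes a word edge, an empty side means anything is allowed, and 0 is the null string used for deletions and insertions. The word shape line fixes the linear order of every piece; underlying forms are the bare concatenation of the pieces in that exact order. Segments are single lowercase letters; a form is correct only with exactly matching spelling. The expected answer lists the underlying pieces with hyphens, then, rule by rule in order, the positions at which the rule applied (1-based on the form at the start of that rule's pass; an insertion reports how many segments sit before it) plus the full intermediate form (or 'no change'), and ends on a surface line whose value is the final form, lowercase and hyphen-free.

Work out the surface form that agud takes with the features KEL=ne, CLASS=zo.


underlying: agud-fi-mu
1. 0 -> a / C _ C: inserts after position(s) 4: agudafimu
surface: agudafimu


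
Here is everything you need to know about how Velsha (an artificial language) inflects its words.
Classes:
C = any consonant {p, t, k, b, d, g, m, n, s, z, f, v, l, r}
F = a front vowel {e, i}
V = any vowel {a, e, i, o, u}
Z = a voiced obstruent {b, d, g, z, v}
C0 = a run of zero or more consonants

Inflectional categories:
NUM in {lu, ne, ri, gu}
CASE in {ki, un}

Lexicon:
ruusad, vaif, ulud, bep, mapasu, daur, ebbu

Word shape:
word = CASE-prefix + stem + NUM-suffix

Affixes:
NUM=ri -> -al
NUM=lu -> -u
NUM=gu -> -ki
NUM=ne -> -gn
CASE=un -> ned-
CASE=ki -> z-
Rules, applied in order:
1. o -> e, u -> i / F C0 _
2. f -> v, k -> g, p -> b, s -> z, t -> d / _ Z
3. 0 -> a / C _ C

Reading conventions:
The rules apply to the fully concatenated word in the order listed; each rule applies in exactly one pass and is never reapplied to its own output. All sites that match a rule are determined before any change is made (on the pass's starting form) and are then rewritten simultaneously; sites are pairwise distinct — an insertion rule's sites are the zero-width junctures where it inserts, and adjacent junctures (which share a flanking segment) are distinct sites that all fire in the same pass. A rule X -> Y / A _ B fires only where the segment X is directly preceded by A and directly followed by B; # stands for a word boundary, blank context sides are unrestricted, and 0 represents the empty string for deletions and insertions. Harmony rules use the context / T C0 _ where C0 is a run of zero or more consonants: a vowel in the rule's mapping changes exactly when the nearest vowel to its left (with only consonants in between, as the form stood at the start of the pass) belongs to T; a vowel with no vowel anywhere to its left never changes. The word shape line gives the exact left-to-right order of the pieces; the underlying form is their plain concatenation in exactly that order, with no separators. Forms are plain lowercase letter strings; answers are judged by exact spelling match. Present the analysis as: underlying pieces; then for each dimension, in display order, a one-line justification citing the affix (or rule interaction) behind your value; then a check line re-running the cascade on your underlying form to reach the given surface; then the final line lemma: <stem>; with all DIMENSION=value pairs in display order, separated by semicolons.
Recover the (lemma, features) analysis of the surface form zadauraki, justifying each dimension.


underlying: z-daur-ki
NUM=gu - signalled by the affix -ki
CASE=ki - signalled by the affix z-
check: zdaurki -> zdaurki -> zdaurki -> zadauraki
lemma: daur; NUM=gu; CASE=ki


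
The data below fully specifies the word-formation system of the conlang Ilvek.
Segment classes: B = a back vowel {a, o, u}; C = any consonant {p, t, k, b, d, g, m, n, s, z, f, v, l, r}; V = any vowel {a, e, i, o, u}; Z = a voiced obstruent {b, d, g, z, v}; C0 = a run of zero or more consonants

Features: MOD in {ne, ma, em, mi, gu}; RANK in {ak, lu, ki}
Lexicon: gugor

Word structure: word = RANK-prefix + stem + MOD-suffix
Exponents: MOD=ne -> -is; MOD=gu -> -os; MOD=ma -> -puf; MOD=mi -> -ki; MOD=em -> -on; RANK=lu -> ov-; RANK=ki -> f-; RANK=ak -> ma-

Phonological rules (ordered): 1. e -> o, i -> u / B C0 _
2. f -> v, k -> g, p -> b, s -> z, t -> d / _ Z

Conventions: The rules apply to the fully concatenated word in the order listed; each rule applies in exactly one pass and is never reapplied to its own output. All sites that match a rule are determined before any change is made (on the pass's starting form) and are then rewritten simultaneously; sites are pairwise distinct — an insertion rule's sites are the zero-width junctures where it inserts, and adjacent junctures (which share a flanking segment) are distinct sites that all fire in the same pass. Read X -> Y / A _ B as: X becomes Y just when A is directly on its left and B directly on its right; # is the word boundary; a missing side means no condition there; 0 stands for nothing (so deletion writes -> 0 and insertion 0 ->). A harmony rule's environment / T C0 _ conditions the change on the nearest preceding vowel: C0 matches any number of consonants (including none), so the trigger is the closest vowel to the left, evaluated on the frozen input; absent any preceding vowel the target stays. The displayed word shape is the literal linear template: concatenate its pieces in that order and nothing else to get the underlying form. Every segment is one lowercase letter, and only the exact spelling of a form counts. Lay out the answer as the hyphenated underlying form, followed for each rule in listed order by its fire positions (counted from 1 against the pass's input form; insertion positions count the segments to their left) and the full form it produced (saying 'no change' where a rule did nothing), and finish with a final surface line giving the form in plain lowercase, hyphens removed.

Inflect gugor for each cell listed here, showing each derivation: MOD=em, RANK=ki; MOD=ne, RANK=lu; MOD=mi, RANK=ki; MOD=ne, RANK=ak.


cell MOD=em, RANK=ki:
underlying: f-gugor-on
1. e -> o, i -> u / B C0 _: no change
2. f -> v, k -> g, p -> b, s -> z, t -> d / _ Z: fires at position(s) 1: vgugoron
surface: vgugoron

cell MOD=ne, RANK=lu:
underlying: ov-gugor-is
1. e -> o, i -> u / B C0 _: fires at position(s) 8: ovgugorus
2. f -> v, k -> g, p -> b, s -> z, t -> d / _ Z: no change
surface: ovgugorus

cell MOD=mi, RANK=ki:
underlying: f-gugor-ki
1. e -> o, i -> u / B C0 _: fires at position(s) 8: fgugorku
2. f -> v, k -> g, p -> b, s -> z, t -> d / _ Z: fires at position(s) 1: vgugorku
surface: vgugorku

cell MOD=ne, RANK=ak:
underlying: ma-gugor-is
1. e -> o, i -> u / B C0 _: fires at position(s) 8: magugorus
2. f -> v, k -> g, p -> b, s -> z, t -> d / _ Z: no change
surface: magugorus


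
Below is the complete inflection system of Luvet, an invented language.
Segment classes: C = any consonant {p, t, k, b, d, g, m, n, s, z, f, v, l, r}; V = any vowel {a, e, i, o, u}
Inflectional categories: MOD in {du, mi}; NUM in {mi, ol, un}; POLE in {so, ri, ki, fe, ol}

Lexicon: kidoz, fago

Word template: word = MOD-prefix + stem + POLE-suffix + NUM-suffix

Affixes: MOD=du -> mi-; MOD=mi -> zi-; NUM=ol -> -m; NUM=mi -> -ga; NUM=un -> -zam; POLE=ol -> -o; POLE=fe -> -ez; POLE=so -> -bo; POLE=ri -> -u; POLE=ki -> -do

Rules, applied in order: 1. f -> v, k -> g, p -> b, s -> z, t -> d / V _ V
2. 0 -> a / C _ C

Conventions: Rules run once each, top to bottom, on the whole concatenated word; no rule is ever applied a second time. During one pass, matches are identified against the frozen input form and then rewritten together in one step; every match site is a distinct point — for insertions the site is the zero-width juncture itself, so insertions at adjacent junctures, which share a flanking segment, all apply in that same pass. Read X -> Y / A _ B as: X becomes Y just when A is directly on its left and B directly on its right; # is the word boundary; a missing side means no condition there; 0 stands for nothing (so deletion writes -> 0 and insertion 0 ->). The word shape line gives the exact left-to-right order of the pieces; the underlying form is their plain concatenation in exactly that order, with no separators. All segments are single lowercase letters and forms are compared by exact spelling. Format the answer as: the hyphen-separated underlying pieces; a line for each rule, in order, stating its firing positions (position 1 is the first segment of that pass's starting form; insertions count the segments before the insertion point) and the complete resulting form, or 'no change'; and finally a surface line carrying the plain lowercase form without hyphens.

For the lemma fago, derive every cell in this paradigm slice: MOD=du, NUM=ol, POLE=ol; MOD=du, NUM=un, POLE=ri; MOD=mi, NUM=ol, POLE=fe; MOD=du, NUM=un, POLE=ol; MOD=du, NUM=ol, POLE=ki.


cell MOD=du, NUM=ol, POLE=ol:
underlying: mi-fago-o-m
1. f -> v, k -> g, p -> b, s -> z, t -> d / V _ V: fires at position(s) 3: mivagoom
2. 0 -> a / C _ C: no change
surface: mivagoom

cell MOD=du, NUM=un, POLE=ri:
underlying: mi-fago-u-zam
1. f -> v, k -> g, p -> b, s -> z, t -> d / V _ V: fires at position(s) 3: mivagouzam
2. 0 -> a / C _ C: no change
surface: mivagouzam

cell MOD=mi, NUM=ol, POLE=fe:
underlying: zi-fago-ez-m
1. f -> v, k -> g, p -> b, s -> z, t -> d / V _ V: fires at position(s) 3: zivagoezm
2. 0 -> a / C _ C: inserts after position(s) 8: zivagoezam
surface: zivagoezam

cell MOD=du, NUM=un, POLE=ol:
underlying: mi-fago-o-zam
1. f -> v, k -> g, p -> b, s -> z, t -> d / V _ V: fires at position(s) 3: mivagoozam
2. 0 -> a / C _ C: no change
surface: mivagoozam

cell MOD=du, NUM=ol, POLE=ki:
underlying: mi-fago-do-m
1. f -> v, k -> g, p -> b, s -> z, t -> d / V _ V: fires at position(s) 3: mivagodom
2. 0 -> a / C _ C: no change
surface: mivagodom


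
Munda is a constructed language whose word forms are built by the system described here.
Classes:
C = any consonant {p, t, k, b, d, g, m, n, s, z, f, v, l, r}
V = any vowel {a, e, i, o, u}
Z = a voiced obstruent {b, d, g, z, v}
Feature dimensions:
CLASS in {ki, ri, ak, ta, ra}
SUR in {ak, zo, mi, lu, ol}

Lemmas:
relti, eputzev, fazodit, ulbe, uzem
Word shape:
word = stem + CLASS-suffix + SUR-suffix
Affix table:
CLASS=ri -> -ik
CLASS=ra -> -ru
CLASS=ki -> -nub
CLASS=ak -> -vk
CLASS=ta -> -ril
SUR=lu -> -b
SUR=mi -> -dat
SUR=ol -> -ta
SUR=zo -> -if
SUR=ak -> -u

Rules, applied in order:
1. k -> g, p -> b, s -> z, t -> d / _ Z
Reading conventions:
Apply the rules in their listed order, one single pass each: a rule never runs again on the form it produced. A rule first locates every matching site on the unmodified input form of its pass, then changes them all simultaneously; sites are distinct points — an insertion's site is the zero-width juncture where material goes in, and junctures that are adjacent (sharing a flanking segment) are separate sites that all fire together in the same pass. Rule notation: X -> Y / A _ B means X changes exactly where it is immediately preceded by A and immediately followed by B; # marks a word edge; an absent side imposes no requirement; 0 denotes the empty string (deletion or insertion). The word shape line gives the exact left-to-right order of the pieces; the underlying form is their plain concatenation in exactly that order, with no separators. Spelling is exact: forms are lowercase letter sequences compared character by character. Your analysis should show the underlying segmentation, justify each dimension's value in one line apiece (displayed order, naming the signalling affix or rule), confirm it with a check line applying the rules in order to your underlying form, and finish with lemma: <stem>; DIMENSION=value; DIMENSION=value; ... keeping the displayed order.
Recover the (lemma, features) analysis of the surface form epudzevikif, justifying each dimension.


underlying: eputzev-ik-if
CLASS=ri - signalled by the affix -ik
SUR=zo - signalled by the affix -if
check: eputzevikif -> epudzevikif
lemma: eputzev; CLASS=ri; SUR=zo


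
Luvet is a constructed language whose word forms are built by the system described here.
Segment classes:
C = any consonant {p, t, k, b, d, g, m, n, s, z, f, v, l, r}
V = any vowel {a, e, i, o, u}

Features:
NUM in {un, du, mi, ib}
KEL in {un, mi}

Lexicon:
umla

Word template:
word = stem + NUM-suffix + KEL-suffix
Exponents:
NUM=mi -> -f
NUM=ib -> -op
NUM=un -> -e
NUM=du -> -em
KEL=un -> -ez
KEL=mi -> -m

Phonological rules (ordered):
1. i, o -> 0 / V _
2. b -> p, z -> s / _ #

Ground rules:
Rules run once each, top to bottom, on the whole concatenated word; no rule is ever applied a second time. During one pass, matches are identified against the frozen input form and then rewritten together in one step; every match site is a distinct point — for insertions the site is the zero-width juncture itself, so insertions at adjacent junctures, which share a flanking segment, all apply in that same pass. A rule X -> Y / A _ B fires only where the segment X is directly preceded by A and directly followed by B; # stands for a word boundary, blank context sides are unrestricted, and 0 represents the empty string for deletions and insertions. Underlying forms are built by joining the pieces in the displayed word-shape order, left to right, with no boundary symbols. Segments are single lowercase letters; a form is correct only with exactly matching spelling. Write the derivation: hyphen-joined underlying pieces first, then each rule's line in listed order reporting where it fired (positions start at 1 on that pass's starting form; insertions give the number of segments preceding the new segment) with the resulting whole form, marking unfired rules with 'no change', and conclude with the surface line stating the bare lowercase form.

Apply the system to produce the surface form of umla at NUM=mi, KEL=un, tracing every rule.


underlying: umla-f-ez
1. i, o -> 0 / V _: no change
2. b -> p, z -> s / _ #: fires at position(s) 7: umlafes
surface: umlafes


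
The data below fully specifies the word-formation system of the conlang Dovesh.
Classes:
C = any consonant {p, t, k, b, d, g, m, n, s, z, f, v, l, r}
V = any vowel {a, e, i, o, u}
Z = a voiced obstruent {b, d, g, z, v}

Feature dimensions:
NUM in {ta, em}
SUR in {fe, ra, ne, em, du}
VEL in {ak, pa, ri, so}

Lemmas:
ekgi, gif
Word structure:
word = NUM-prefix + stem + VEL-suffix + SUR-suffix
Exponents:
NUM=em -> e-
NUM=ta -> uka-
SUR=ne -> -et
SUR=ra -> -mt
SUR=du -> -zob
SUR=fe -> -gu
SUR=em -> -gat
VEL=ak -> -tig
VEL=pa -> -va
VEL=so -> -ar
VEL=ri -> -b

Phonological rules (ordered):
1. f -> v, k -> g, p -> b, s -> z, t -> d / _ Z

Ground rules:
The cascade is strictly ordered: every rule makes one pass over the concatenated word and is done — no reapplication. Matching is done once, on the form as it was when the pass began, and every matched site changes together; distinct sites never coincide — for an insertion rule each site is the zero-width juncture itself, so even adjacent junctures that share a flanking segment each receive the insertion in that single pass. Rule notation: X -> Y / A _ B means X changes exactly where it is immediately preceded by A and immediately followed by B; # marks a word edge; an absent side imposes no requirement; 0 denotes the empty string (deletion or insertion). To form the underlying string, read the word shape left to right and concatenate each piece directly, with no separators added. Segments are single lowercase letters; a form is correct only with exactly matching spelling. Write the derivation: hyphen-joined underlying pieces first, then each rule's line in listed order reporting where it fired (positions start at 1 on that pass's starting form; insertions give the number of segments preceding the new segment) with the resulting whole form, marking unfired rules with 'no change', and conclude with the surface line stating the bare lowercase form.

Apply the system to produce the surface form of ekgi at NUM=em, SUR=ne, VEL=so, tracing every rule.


underlying: e-ekgi-ar-et
1. f -> v, k -> g, p -> b, s -> z, t -> d / _ Z: fires at position(s) 3: eeggiaret
surface: eeggiaret


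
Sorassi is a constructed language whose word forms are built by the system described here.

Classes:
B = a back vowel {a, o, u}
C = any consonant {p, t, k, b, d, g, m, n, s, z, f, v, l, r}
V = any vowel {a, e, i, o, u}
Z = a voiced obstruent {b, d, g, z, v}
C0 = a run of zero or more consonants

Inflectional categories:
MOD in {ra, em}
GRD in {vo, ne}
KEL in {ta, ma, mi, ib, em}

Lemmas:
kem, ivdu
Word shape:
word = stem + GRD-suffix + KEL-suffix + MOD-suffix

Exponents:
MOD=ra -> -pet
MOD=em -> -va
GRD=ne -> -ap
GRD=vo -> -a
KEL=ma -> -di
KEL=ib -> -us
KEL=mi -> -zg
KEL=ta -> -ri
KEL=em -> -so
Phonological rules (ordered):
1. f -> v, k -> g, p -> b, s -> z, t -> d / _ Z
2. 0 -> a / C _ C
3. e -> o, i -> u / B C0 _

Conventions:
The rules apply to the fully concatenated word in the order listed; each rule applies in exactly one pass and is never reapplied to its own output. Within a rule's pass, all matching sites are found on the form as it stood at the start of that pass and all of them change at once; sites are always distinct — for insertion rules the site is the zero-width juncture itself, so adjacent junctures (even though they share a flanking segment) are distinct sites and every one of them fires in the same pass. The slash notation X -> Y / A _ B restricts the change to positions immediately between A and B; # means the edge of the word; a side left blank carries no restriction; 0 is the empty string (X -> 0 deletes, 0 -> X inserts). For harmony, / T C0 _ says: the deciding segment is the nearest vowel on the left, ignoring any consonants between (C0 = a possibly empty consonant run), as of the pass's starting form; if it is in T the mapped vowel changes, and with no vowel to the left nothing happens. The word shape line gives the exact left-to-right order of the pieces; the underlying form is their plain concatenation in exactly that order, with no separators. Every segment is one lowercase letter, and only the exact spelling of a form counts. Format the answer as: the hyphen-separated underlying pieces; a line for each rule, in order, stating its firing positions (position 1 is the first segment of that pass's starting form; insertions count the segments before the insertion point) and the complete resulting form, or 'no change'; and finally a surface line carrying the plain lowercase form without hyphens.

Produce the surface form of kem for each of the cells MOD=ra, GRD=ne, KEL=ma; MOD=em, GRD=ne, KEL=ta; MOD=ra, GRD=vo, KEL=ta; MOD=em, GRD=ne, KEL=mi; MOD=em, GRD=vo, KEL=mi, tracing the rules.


cell MOD=ra, GRD=ne, KEL=ma:
underlying: kem-ap-di-pet
1. f -> v, k -> g, p -> b, s -> z, t -> d / _ Z: fires at position(s) 5: kemabdipet
2. 0 -> a / C _ C: inserts after position(s) 5: kemabadipet
3. e -> o, i -> u / B C0 _: fires at position(s) 8: kemabadupet
surface: kemabadupet

cell MOD=em, GRD=ne, KEL=ta:
underlying: kem-ap-ri-va
1. f -> v, k -> g, p -> b, s -> z, t -> d / _ Z: no change
2. 0 -> a / C _ C: inserts after position(s) 5: kemapariva
3. e -> o, i -> u / B C0 _: fires at position(s) 8: kemaparuva
surface: kemaparuva

cell MOD=ra, GRD=vo, KEL=ta:
underlying: kem-a-ri-pet
1. f -> v, k -> g, p -> b, s -> z, t -> d / _ Z: no change
2. 0 -> a / C _ C: no change
3. e -> o, i -> u / B C0 _: fires at position(s) 6: kemarupet
surface: kemarupet

cell MOD=em, GRD=ne, KEL=mi:
underlying: kem-ap-zg-va
1. f -> v, k -> g, p -> b, s -> z, t -> d / _ Z: fires at position(s) 5: kemabzgva
2. 0 -> a / C _ C: inserts after position(s) 5, 6, 7: kemabazagava
3. e -> o, i -> u / B C0 _: no change
surface: kemabazagava

cell MOD=em, GRD=vo, KEL=mi:
underlying: kem-a-zg-va
1. f -> v, k -> g, p -> b, s -> z, t -> d / _ Z: no change
2. 0 -> a / C _ C: inserts after position(s) 5, 6: kemazagava
3. e -> o, i -> u / B C0 _: no change
surface: kemazagava


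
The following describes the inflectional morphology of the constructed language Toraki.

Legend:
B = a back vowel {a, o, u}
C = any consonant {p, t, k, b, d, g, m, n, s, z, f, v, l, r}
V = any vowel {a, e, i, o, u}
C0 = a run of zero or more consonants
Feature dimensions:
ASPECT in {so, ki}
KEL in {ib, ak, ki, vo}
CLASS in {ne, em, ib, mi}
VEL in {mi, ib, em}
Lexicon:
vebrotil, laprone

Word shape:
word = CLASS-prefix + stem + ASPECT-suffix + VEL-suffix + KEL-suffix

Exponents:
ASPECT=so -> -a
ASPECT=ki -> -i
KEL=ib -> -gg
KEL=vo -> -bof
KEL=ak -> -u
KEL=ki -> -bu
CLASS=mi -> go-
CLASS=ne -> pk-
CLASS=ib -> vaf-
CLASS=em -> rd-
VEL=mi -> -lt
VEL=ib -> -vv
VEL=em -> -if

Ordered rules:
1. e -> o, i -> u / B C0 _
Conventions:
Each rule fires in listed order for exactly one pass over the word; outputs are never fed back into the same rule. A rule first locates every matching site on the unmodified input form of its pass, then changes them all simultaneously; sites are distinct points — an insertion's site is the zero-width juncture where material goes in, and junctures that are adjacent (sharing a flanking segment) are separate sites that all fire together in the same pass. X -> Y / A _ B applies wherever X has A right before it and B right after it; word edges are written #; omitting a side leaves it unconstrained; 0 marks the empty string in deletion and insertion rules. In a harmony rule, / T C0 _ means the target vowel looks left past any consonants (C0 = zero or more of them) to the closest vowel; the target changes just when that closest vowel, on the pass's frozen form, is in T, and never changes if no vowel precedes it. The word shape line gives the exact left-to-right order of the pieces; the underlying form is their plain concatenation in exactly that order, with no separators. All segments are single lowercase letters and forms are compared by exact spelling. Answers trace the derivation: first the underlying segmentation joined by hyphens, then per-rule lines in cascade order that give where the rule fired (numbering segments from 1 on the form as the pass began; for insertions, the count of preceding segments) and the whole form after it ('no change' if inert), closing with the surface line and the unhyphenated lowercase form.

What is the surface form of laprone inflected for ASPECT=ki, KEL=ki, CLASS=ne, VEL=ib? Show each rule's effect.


underlying: pk-laprone-i-vv-bu
1. e -> o, i -> u / B C0 _: fires at position(s) 9: pklapronoivvbu
surface: pklapronoivvbu


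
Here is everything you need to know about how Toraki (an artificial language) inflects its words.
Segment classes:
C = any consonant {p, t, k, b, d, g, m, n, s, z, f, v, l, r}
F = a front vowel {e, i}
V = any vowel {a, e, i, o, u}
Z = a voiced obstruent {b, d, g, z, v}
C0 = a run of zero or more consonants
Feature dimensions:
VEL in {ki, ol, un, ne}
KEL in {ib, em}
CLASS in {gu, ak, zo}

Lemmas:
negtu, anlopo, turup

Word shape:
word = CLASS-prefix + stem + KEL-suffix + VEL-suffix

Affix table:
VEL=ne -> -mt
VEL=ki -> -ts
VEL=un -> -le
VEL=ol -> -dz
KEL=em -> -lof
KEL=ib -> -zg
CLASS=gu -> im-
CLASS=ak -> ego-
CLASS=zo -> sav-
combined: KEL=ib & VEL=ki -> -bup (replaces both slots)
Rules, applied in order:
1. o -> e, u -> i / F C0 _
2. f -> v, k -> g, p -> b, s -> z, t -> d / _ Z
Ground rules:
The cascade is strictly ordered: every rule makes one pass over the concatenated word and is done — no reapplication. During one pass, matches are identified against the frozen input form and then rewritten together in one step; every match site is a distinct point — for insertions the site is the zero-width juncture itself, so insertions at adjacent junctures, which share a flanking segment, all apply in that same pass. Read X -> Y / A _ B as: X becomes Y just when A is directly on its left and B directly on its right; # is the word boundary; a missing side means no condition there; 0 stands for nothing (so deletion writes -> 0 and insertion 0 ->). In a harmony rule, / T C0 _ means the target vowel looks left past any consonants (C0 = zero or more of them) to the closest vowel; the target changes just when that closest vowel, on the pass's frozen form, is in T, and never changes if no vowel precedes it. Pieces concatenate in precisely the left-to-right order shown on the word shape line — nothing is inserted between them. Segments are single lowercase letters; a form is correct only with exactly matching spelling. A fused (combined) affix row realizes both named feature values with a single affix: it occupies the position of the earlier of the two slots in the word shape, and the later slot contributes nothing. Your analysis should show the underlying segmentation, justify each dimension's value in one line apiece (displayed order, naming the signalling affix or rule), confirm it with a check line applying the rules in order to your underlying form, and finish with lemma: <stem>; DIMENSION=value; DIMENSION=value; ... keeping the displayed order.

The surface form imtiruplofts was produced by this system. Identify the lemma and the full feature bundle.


underlying: im-turup-lof-ts
VEL=ki - signalled by the affix -ts
KEL=em - signalled by the affix -lof
CLASS=gu - signalled by the affix im-
check: imturuplofts -> imtiruplofts -> imtiruplofts
lemma: turup; VEL=ki; KEL=em; CLASS=gu


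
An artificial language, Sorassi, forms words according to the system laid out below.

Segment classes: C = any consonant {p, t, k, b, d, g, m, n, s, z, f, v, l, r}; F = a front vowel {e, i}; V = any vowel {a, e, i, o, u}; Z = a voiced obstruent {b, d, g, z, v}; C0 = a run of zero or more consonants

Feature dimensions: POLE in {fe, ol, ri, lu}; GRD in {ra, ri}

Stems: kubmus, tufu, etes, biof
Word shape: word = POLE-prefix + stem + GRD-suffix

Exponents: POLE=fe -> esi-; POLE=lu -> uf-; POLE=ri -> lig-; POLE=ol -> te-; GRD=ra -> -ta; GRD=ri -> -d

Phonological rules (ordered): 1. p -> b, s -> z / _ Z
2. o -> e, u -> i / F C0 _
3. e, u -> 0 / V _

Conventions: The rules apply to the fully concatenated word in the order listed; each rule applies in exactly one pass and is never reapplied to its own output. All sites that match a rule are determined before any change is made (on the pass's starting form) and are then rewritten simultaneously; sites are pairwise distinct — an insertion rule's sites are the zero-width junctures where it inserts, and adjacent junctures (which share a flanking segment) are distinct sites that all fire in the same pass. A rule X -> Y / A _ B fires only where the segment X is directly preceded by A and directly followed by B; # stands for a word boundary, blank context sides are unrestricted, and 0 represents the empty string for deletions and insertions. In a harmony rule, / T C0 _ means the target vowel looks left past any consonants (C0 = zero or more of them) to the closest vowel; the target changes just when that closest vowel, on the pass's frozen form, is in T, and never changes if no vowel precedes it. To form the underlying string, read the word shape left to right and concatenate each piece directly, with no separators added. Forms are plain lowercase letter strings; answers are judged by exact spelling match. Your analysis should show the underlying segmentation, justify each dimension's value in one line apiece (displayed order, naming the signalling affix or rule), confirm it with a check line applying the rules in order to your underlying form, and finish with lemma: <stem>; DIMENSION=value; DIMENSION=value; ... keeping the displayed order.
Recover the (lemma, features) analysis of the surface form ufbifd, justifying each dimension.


underlying: uf-biof-d
POLE=lu - signalled by the affix uf-
GRD=ri - signalled by the affix -d
check: ufbiofd -> ufbiofd -> ufbiefd -> ufbifd
lemma: biof; POLE=lu; GRD=ri


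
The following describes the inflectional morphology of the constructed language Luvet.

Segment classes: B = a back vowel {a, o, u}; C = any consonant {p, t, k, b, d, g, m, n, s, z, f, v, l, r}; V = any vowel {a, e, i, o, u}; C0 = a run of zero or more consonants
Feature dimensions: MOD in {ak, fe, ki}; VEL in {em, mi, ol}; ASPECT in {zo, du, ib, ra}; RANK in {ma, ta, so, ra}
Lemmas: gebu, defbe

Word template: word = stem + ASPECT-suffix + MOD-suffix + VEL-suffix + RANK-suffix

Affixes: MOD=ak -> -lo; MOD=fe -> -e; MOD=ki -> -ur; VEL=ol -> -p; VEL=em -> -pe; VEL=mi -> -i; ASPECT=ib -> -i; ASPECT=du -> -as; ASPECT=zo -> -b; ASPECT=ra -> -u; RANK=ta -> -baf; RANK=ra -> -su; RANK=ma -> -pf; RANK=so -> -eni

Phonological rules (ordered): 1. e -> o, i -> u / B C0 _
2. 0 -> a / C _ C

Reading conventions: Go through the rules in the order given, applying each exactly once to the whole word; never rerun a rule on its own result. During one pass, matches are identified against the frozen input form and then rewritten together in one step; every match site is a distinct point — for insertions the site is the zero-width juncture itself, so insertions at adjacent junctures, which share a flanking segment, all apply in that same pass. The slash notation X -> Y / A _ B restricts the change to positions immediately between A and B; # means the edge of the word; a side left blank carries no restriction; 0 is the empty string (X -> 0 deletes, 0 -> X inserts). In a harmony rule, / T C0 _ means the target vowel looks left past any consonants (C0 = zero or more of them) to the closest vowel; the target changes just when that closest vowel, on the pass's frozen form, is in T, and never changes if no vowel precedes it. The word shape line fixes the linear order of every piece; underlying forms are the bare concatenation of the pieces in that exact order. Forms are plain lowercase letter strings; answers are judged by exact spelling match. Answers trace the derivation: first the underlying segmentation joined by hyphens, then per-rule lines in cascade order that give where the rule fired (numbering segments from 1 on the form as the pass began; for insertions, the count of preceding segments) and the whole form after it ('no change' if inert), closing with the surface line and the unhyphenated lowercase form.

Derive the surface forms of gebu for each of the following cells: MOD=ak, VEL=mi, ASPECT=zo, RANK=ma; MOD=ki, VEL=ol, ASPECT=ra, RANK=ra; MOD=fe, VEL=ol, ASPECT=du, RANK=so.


cell MOD=ak, VEL=mi, ASPECT=zo, RANK=ma:
underlying: gebu-b-lo-i-pf
1. e -> o, i -> u / B C0 _: fires at position(s) 8: gebubloupf
2. 0 -> a / C _ C: inserts after position(s) 5, 9: gebubaloupaf
surface: gebubaloupaf

cell MOD=ki, VEL=ol, ASPECT=ra, RANK=ra:
underlying: gebu-u-ur-p-su
1. e -> o, i -> u / B C0 _: no change
2. 0 -> a / C _ C: inserts after position(s) 7, 8: gebuuurapasu
surface: gebuuurapasu

cell MOD=fe, VEL=ol, ASPECT=du, RANK=so:
underlying: gebu-as-e-p-eni
1. e -> o, i -> u / B C0 _: fires at position(s) 7: gebuasopeni
2. 0 -> a / C _ C: no change
surface: gebuasopeni
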